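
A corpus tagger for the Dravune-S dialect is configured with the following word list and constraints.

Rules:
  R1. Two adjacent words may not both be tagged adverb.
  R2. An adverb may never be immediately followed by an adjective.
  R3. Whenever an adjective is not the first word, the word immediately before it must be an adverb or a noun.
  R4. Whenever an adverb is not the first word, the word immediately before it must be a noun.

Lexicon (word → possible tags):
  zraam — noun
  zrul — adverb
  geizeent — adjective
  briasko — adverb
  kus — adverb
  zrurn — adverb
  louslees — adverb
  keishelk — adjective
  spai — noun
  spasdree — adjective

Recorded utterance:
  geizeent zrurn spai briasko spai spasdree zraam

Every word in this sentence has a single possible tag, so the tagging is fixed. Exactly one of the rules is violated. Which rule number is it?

4

Fixed tagging: adjective adverb noun adverb noun adjective noun.
Checking each rule: R1 ✓, R2 ✓, R3 ✓, R4 ✗.
Only rule 4 fails.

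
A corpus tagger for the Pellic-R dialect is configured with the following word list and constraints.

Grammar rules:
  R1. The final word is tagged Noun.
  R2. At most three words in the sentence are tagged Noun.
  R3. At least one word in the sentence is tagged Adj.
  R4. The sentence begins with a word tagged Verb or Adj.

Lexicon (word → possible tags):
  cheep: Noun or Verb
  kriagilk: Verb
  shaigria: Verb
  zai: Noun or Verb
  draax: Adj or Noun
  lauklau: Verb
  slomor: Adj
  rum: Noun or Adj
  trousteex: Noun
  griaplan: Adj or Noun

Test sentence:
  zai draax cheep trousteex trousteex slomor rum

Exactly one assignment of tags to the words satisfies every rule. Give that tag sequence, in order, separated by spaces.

Candidates per position — 1:zai {Noun,Verb}; 2:draax {Adj,Noun}; 3:cheep {Noun,Verb}; 4:trousteex {Noun}; 5:trousteex {Noun}; 6:slomor {Adj}; 7:rum {Noun,Adj}.
Position 1: tagging it Noun would leave rule 4 unsatisfiable, so it must be Verb.
Position 7: tagging it Adj would leave rule 1 unsatisfiable, so it must be Noun.
Position 2: tagging it Noun would leave rule 2 unsatisfiable, so it must be Adj.
Position 3: tagging it Noun would leave rule 2 unsatisfiable, so it must be Verb.
So the tagging must be: Verb Adj Verb Noun Noun Adj Noun.
Verifying each rule — rule 1 satisfied; rule 2 satisfied; rule 3 satisfied; rule 4 satisfied.

Verb Adj Verb Noun Noun Adj Noun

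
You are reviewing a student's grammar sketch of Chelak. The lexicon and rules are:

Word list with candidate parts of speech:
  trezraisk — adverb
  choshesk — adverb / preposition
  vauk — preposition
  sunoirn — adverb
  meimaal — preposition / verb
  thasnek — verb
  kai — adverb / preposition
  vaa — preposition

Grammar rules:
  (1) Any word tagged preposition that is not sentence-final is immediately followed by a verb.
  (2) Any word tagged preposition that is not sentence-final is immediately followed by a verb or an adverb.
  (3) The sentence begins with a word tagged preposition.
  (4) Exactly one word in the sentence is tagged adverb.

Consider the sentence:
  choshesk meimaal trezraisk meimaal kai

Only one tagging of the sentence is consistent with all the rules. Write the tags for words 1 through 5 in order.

Candidates per position — 1:choshesk {adverb,preposition}; 2:meimaal {preposition,verb}; 3:trezraisk {adverb}; 4:meimaal {preposition,verb}; 5:kai {adverb,preposition}.
At position 1, choosing adverb makes rule 3 impossible to satisfy; hence preposition.
At position 2, choosing preposition makes rule 1 impossible to satisfy; hence verb.
At position 4, choosing preposition makes rule 1 impossible to satisfy; hence verb.
At position 5, choosing adverb makes rule 4 impossible to satisfy; hence preposition.
So the tagging must be: preposition verb adverb verb preposition.
Rule-by-rule: rule 1 satisfied; rule 2 satisfied; rule 3 satisfied; rule 4 satisfied.

preposition verb adverb verb preposition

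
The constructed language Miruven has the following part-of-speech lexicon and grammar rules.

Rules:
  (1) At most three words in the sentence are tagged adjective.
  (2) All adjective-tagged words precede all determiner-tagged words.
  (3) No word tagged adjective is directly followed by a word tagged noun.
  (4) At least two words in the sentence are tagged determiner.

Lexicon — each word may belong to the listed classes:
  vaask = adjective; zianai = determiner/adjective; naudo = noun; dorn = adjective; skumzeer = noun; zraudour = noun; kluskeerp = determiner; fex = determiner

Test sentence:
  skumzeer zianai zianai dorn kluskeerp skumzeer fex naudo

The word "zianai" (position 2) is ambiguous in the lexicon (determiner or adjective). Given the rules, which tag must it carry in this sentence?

Candidates per position — 1:skumzeer {noun}; 2:zianai {determiner,adjective}; 3:zianai {determiner,adjective}; 4:dorn {adjective}; 5:kluskeerp {determiner}; 6:skumzeer {noun}; 7:fex {determiner}; 8:naudo {noun}.
Position 2: determiner is ruled out by rule 2; that leaves adjective.
Position 3: determiner is ruled out by rule 2; that leaves adjective.
The unique satisfying tagging is: noun adjective adjective adjective determiner noun determiner noun.
Verifying each rule — rule 1 ✓; rule 2 ✓; rule 3 ✓; rule 4 ✓.

adjective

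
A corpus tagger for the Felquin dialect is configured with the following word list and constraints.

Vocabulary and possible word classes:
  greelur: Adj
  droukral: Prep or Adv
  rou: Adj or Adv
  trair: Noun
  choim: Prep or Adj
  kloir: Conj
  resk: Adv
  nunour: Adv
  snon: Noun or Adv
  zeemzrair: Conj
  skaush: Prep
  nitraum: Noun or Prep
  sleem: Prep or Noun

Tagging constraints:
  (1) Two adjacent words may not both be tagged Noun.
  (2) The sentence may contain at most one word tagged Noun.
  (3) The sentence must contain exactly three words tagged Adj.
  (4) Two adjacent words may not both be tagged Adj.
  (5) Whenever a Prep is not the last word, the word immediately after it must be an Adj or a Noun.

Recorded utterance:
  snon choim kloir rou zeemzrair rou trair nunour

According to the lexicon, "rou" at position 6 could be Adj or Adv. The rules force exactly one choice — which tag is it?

Candidates per position — 1:snon {Noun,Adv}; 2:choim {Prep,Adj}; 3:kloir {Conj}; 4:rou {Adj,Adv}; 5:zeemzrair {Conj}; 6:rou {Adj,Adv}; 7:trair {Noun}; 8:nunour {Adv}.
Position 1: tagging it Noun would leave rule 2 unsatisfiable, so it must be Adv.
Position 2: tagging it Prep would leave rule 3 unsatisfiable, so it must be Adj.
Position 4: tagging it Adv would leave rule 3 unsatisfiable, so it must be Adj.
Position 6: tagging it Adv would leave rule 3 unsatisfiable, so it must be Adj.
That leaves exactly one tagging: Adv Adj Conj Adj Conj Adj Noun Adv.
Check: rule 1 ✓; rule 2 ✓; rule 3 ✓; rule 4 ✓; rule 5 ✓.

Adj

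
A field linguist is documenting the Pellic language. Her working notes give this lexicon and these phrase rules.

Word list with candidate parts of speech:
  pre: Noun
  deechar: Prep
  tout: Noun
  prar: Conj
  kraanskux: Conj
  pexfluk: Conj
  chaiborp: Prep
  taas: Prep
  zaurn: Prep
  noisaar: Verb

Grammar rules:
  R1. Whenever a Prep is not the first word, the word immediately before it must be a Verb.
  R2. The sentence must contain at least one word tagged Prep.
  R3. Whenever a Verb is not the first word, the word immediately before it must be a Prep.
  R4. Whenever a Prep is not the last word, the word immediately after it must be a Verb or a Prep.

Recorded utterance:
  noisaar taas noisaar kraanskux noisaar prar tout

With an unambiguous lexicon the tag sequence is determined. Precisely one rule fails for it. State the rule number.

3

Fixed tagging: Verb Prep Verb Conj Verb Conj Noun.
Rule check: R1 holds, R2 holds, R3 violated, R4 holds.
Only rule 3 fails.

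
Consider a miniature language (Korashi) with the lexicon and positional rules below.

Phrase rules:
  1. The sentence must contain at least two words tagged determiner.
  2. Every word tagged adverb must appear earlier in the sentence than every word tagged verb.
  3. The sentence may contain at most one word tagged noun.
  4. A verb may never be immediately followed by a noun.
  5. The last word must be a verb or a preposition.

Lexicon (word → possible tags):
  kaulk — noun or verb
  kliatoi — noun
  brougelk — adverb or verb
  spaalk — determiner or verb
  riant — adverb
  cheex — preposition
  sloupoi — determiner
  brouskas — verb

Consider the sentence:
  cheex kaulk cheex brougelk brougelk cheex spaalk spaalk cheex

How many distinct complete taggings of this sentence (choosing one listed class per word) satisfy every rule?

4

Candidates per position — 1:cheex {preposition}; 2:kaulk {noun,verb}; 3:cheex {preposition}; 4:brougelk {adverb,verb}; 5:brougelk {adverb,verb}; 6:cheex {preposition}; 7:spaalk {determiner,verb}; 8:spaalk {determiner,verb}; 9:cheex {preposition}.
There are 32 candidate sequences in total.
The sequences that satisfy every rule: preposition noun preposition adverb adverb preposition determiner determiner preposition; preposition noun preposition adverb verb preposition determiner determiner preposition; preposition noun preposition verb verb preposition determiner determiner preposition; preposition verb preposition verb verb preposition determiner determiner preposition.
Count = 4.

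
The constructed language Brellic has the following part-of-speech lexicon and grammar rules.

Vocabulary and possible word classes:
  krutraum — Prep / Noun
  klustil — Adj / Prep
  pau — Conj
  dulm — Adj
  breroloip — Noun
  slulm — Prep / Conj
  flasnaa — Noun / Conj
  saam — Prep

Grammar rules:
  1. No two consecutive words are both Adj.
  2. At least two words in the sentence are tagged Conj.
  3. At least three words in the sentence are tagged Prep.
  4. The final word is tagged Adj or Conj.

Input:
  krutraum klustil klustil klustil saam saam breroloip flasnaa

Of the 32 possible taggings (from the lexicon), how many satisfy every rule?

Candidates per position — 1:krutraum {Prep,Noun}; 2:klustil {Adj,Prep}; 3:klustil {Adj,Prep}; 4:klustil {Adj,Prep}; 5:saam {Prep}; 6:saam {Prep}; 7:breroloip {Noun}; 8:flasnaa {Noun,Conj}.
There are 32 candidate sequences in total.
Rule 2 cannot be satisfied by any choice of tags from the lexicon.
So there is no consistent tagging.
Count = 0.

0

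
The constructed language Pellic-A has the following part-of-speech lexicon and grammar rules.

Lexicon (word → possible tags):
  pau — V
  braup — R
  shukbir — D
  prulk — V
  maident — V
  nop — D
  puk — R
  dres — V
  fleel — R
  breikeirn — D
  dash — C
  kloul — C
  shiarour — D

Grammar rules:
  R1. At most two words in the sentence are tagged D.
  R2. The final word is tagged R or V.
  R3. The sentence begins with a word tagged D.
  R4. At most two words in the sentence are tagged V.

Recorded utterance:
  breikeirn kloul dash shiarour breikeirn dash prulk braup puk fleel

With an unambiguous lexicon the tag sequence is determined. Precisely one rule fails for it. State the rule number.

1

Fixed tagging: D C C D D C V R R R.
Checking each rule: R1 fail, R2 pass, R3 pass, R4 pass.
Only rule 1 fails.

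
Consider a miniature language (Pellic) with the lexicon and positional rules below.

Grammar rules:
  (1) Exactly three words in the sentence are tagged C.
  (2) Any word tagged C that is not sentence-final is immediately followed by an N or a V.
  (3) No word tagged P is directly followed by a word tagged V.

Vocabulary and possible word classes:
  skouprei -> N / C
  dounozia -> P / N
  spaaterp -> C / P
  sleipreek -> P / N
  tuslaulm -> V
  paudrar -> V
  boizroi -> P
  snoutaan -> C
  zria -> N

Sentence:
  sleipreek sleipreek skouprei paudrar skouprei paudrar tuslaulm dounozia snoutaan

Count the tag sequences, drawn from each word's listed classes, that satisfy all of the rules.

Candidates per position — 1:sleipreek {P,N}; 2:sleipreek {P,N}; 3:skouprei {N,C}; 4:paudrar {V}; 5:skouprei {N,C}; 6:paudrar {V}; 7:tuslaulm {V}; 8:dounozia {P,N}; 9:snoutaan {C}.
There are 32 candidate sequences in total.
Checking each against the rules leaves 8 sequences.
Count = 8.

8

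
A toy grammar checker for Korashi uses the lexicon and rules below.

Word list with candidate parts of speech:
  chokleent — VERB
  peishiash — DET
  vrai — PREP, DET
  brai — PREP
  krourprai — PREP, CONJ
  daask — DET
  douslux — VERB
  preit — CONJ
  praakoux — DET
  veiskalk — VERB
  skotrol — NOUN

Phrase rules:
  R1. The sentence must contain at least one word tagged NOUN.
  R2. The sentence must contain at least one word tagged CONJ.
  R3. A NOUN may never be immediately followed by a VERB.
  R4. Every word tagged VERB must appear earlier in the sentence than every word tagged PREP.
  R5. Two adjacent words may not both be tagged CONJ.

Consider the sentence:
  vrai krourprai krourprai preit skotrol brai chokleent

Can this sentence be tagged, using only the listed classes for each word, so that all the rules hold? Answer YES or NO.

Candidates per position — 1:vrai {PREP,DET}; 2:krourprai {PREP,CONJ}; 3:krourprai {PREP,CONJ}; 4:preit {CONJ}; 5:skotrol {NOUN}; 6:brai {PREP}; 7:chokleent {VERB}.
Rule 4 cannot be satisfied by any choice of tags from the lexicon.
So there is no consistent tagging.

NO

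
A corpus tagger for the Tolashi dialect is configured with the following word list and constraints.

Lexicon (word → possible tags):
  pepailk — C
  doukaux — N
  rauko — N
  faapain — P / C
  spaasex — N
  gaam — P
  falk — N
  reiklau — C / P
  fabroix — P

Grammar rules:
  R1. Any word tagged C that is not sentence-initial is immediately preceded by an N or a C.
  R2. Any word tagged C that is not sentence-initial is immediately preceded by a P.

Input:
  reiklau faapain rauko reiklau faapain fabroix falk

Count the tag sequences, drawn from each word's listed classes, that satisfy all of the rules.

Candidates per position — 1:reiklau {C,P}; 2:faapain {P,C}; 3:rauko {N}; 4:reiklau {C,P}; 5:faapain {P,C}; 6:fabroix {P}; 7:falk {N}.
There are 16 candidate sequences in total.
The sequences that satisfy every rule: C P N P P P N; P P N P P P N.
Count = 2.

2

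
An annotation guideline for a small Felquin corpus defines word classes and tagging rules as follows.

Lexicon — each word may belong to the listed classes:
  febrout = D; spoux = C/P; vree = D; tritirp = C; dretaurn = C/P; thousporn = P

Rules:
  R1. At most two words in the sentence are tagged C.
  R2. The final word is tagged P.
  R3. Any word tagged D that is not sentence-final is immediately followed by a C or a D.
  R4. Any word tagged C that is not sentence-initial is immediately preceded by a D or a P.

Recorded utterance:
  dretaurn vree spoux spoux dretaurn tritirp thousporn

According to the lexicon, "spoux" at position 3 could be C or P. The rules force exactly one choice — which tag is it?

Candidates per position — 1:dretaurn {C,P}; 2:vree {D}; 3:spoux {C,P}; 4:spoux {C,P}; 5:dretaurn {C,P}; 6:tritirp {C}; 7:thousporn {P}.
If word 3 were P, no tagging could satisfy rule 3; so word 3 is C.
If word 4 were C, no tagging could satisfy rule 1; so word 4 is P.
If word 5 were C, no tagging could satisfy rule 1; so word 5 is P.
If word 1 were C, no tagging could satisfy rule 1; so word 1 is P.
The unique satisfying tagging is: P D C P P C P.
Checking: rule 1 holds; rule 2 holds; rule 3 holds; rule 4 holds.

C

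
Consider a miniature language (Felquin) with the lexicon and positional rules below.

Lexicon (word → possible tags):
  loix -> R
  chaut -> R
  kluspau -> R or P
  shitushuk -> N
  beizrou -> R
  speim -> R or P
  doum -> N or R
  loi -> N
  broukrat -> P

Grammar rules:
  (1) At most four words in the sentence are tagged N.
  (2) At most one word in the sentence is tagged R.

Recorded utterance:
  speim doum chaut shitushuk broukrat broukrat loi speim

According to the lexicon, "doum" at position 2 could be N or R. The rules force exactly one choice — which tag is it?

N

Candidates per position — 1:speim {R,P}; 2:doum {N,R}; 3:chaut {R}; 4:shitushuk {N}; 5:broukrat {P}; 6:broukrat {P}; 7:loi {N}; 8:speim {R,P}.
At position 1, choosing R makes rule 2 impossible to satisfy; hence P.
At position 2, choosing R makes rule 2 impossible to satisfy; hence N.
At position 8, choosing R makes rule 2 impossible to satisfy; hence P.
That leaves exactly one tagging: P N R N P P N P.
Rule-by-rule: rule 1 ✓; rule 2 ✓.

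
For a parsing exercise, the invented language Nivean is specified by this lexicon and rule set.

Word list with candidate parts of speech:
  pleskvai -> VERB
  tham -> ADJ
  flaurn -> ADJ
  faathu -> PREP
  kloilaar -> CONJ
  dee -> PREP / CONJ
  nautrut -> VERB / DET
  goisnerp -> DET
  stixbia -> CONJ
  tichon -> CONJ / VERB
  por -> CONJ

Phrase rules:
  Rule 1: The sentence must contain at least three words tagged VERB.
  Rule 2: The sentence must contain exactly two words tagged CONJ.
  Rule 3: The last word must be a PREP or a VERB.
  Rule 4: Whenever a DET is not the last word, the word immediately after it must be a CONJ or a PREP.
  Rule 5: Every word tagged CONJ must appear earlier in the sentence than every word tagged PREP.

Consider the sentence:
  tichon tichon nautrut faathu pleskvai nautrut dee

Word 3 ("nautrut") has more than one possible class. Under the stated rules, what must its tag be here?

Candidates per position — 1:tichon {CONJ,VERB}; 2:tichon {CONJ,VERB}; 3:nautrut {VERB,DET}; 4:faathu {PREP}; 5:pleskvai {VERB}; 6:nautrut {VERB,DET}; 7:dee {PREP,CONJ}.
Word 7 cannot be CONJ — rule 3 would then fail for every completion. It is PREP.
Word 1 cannot be VERB — rule 2 would then fail for every completion. It is CONJ.
Word 2 cannot be VERB — rule 2 would then fail for every completion. It is CONJ.
Word 3 cannot be DET — rule 1 would then fail for every completion. It is VERB.
Word 6 cannot be DET — rule 1 would then fail for every completion. It is VERB.
So the tagging must be: CONJ CONJ VERB PREP VERB VERB PREP.
Check: rule 1 satisfied; rule 2 satisfied; rule 3 satisfied; rule 4 satisfied; rule 5 satisfied.

VERB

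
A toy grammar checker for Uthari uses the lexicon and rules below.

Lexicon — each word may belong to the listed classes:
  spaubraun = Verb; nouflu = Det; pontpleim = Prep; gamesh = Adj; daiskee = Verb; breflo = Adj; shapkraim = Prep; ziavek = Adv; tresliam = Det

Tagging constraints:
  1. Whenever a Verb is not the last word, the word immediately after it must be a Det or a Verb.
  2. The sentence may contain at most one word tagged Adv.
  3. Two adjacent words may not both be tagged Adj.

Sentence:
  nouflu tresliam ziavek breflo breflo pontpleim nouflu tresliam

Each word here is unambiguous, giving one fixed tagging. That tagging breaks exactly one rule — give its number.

Fixed tagging: Det Det Adv Adj Adj Prep Det Det.
Applying the rules: R1 ok, R2 ok, R3 fails.
Only rule 3 fails.

3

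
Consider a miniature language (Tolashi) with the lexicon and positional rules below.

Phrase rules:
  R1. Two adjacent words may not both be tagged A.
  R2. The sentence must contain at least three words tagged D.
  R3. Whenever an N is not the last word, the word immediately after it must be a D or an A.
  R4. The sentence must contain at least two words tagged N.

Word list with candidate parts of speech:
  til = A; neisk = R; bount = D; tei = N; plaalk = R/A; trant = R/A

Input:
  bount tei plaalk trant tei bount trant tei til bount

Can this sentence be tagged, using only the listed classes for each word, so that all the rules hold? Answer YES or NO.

YES

Candidates per position — 1:bount {D}; 2:tei {N}; 3:plaalk {R,A}; 4:trant {R,A}; 5:tei {N}; 6:bount {D}; 7:trant {R,A}; 8:tei {N}; 9:til {A}; 10:bount {D}.
One satisfying assignment: D N A R N D A N A D.
Rule-by-rule: rule 1 ✓; rule 2 ✓; rule 3 ✓; rule 4 ✓.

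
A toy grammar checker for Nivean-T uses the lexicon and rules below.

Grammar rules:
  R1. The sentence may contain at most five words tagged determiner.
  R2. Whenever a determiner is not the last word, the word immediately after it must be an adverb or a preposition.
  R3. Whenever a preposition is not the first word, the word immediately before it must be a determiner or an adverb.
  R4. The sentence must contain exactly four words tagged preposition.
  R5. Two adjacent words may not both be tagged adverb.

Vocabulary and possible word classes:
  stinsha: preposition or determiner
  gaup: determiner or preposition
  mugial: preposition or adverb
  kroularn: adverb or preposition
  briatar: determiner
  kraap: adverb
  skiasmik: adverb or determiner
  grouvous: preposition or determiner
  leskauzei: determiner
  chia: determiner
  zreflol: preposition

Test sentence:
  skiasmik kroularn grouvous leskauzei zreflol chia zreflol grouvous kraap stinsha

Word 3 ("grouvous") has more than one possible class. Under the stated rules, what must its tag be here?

Candidates per position — 1:skiasmik {adverb,determiner}; 2:kroularn {adverb,preposition}; 3:grouvous {preposition,determiner}; 4:leskauzei {determiner}; 5:zreflol {preposition}; 6:chia {determiner}; 7:zreflol {preposition}; 8:grouvous {preposition,determiner}; 9:kraap {adverb}; 10:stinsha {preposition,determiner}.
If word 3 were determiner, no tagging could satisfy rule 2; so word 3 is preposition.
If word 8 were preposition, no tagging could satisfy rule 3; so word 8 is determiner.
If word 2 were preposition, no tagging could satisfy rule 3; so word 2 is adverb.
If word 10 were determiner, no tagging could satisfy rule 4; so word 10 is preposition.
If word 1 were adverb, no tagging could satisfy rule 5; so word 1 is determiner.
The unique satisfying tagging is: determiner adverb preposition determiner preposition determiner preposition determiner adverb preposition.
Check: rule 1 ok; rule 2 ok; rule 3 ok; rule 4 ok; rule 5 ok.

preposition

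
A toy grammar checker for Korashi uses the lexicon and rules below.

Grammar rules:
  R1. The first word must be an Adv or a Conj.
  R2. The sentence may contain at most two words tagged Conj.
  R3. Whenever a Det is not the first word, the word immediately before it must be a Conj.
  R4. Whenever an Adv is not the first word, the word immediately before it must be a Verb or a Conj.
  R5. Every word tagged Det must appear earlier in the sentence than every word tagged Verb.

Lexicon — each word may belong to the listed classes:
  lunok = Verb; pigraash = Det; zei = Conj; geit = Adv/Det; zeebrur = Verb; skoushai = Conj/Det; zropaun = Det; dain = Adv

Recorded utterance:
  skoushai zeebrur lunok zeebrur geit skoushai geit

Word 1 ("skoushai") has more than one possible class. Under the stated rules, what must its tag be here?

Candidates per position — 1:skoushai {Conj,Det}; 2:zeebrur {Verb}; 3:lunok {Verb}; 4:zeebrur {Verb}; 5:geit {Adv,Det}; 6:skoushai {Conj,Det}; 7:geit {Adv,Det}.
Word 1 cannot be Det — rule 1 would then fail for every completion. It is Conj.
Word 5 cannot be Det — rule 3 would then fail for every completion. It is Adv.
Word 6 cannot be Det — rule 3 would then fail for every completion. It is Conj.
Word 7 cannot be Det — rule 5 would then fail for every completion. It is Adv.
The only consistent sequence is: Conj Verb Verb Verb Adv Conj Adv.
Rule-by-rule: rule 1 holds; rule 2 holds; rule 3 holds; rule 4 holds; rule 5 holds.

Conj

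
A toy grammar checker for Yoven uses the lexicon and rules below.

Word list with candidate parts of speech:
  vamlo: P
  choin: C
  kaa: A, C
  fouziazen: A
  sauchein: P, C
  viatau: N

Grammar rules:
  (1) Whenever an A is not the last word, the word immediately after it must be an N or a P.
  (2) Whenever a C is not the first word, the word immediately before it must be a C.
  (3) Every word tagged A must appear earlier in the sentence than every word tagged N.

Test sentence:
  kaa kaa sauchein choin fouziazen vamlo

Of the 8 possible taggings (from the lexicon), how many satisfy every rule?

Candidates per position — 1:kaa {A,C}; 2:kaa {A,C}; 3:sauchein {P,C}; 4:choin {C}; 5:fouziazen {A}; 6:vamlo {P}.
There are 8 candidate sequences in total.
The sequences that satisfy every rule: C C C C A P.
Count = 1.

1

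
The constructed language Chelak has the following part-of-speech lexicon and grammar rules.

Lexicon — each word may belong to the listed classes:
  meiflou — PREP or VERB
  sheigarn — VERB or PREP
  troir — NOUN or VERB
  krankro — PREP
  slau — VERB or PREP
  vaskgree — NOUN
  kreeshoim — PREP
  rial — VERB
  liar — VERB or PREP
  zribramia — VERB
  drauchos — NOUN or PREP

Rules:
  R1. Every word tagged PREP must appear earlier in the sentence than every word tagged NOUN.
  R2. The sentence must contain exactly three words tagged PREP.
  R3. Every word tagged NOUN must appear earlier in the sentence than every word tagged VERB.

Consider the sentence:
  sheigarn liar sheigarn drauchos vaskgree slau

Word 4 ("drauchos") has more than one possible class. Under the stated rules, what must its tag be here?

NOUN

Candidates per position — 1:sheigarn {VERB,PREP}; 2:liar {VERB,PREP}; 3:sheigarn {VERB,PREP}; 4:drauchos {NOUN,PREP}; 5:vaskgree {NOUN}; 6:slau {VERB,PREP}.
At position 1, choosing VERB makes rule 3 impossible to satisfy; hence PREP.
At position 2, choosing VERB makes rule 3 impossible to satisfy; hence PREP.
At position 3, choosing VERB makes rule 3 impossible to satisfy; hence PREP.
At position 4, choosing PREP makes rule 2 impossible to satisfy; hence NOUN.
At position 6, choosing PREP makes rule 1 impossible to satisfy; hence VERB.
The unique satisfying tagging is: PREP PREP PREP NOUN NOUN VERB.
Check: rule 1 holds; rule 2 holds; rule 3 holds.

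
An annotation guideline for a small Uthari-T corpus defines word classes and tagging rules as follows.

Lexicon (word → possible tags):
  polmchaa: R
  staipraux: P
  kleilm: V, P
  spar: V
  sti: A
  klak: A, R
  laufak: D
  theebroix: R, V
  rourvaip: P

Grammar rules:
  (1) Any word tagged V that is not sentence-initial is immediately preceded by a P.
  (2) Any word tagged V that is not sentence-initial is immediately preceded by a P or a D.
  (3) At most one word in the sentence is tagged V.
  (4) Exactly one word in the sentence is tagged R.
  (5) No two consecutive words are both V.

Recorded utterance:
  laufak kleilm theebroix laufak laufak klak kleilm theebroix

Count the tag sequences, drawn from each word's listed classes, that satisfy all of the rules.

2

Candidates per position — 1:laufak {D}; 2:kleilm {V,P}; 3:theebroix {R,V}; 4:laufak {D}; 5:laufak {D}; 6:klak {A,R}; 7:kleilm {V,P}; 8:theebroix {R,V}.
There are 32 candidate sequences in total.
The sequences that satisfy every rule: D P R D D A P V; D P V D D A P R.
Count = 2.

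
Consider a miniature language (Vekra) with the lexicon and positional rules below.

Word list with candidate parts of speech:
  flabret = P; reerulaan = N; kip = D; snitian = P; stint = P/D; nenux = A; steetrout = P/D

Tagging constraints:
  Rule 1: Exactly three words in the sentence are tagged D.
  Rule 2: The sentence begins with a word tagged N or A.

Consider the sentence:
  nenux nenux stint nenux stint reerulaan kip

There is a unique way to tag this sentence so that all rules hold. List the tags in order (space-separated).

A A D A D N D

Candidates per position — 1:nenux {A}; 2:nenux {A}; 3:stint {P,D}; 4:nenux {A}; 5:stint {P,D}; 6:reerulaan {N}; 7:kip {D}.
Position 3: P is ruled out by rule 1; that leaves D.
Position 5: P is ruled out by rule 1; that leaves D.
That leaves exactly one tagging: A A D A D N D.
Verifying each rule — rule 1 holds; rule 2 holds.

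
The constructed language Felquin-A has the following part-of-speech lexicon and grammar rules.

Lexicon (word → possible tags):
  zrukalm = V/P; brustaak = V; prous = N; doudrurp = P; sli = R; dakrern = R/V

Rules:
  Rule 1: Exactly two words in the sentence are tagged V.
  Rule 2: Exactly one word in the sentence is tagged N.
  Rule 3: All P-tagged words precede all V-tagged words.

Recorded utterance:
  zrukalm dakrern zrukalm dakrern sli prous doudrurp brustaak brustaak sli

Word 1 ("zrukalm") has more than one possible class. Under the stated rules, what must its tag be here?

P

Candidates per position — 1:zrukalm {V,P}; 2:dakrern {R,V}; 3:zrukalm {V,P}; 4:dakrern {R,V}; 5:sli {R}; 6:prous {N}; 7:doudrurp {P}; 8:brustaak {V}; 9:brustaak {V}; 10:sli {R}.
If word 1 were V, no tagging could satisfy rule 1; so word 1 is P.
If word 2 were V, no tagging could satisfy rule 1; so word 2 is R.
If word 3 were V, no tagging could satisfy rule 1; so word 3 is P.
If word 4 were V, no tagging could satisfy rule 1; so word 4 is R.
The unique satisfying tagging is: P R P R R N P V V R.
Verifying each rule — rule 1 satisfied; rule 2 satisfied; rule 3 satisfied.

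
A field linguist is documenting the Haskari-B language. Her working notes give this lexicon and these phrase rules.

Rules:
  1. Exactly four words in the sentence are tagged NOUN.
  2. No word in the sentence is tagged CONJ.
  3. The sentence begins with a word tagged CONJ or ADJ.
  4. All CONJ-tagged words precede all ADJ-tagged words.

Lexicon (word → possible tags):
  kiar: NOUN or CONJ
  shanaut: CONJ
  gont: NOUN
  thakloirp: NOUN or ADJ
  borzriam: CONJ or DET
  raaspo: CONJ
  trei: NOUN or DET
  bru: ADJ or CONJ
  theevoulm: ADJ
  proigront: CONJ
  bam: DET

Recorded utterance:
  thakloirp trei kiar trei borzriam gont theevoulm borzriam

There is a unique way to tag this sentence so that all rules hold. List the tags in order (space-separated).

ADJ NOUN NOUN NOUN DET NOUN ADJ DET

Candidates per position — 1:thakloirp {NOUN,ADJ}; 2:trei {NOUN,DET}; 3:kiar {NOUN,CONJ}; 4:trei {NOUN,DET}; 5:borzriam {CONJ,DET}; 6:gont {NOUN}; 7:theevoulm {ADJ}; 8:borzriam {CONJ,DET}.
Word 1 cannot be NOUN — rule 3 would then fail for every completion. It is ADJ.
Word 2 cannot be DET — rule 1 would then fail for every completion. It is NOUN.
Word 3 cannot be CONJ — rule 1 would then fail for every completion. It is NOUN.
Word 4 cannot be DET — rule 1 would then fail for every completion. It is NOUN.
Word 5 cannot be CONJ — rule 2 would then fail for every completion. It is DET.
Word 8 cannot be CONJ — rule 2 would then fail for every completion. It is DET.
That leaves exactly one tagging: ADJ NOUN NOUN NOUN DET NOUN ADJ DET.
Verifying each rule — rule 1 ok; rule 2 ok; rule 3 ok; rule 4 ok.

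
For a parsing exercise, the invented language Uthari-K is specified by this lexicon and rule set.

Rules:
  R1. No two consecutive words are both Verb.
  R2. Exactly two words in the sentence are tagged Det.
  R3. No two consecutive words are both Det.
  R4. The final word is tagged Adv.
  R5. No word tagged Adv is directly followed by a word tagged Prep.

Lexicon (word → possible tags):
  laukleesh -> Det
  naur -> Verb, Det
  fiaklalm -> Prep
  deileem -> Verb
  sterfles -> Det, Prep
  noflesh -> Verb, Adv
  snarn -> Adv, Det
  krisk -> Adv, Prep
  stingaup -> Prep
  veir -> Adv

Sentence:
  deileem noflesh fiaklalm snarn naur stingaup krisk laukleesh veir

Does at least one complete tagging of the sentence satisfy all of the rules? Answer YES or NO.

Candidates per position — 1:deileem {Verb}; 2:noflesh {Verb,Adv}; 3:fiaklalm {Prep}; 4:snarn {Adv,Det}; 5:naur {Verb,Det}; 6:stingaup {Prep}; 7:krisk {Adv,Prep}; 8:laukleesh {Det}; 9:veir {Adv}.
Every candidate sequence violates at least one rule; no consistent tagging exists.

NO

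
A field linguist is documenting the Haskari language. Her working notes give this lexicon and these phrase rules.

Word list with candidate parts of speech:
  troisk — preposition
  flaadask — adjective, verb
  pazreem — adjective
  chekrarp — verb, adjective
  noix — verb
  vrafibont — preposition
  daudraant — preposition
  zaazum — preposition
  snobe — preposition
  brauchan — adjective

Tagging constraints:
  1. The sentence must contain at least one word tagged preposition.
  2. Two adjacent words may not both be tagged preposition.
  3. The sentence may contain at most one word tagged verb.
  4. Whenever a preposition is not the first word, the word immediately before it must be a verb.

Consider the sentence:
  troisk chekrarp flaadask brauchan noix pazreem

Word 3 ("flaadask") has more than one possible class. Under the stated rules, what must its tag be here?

adjective

Candidates per position — 1:troisk {preposition}; 2:chekrarp {verb,adjective}; 3:flaadask {adjective,verb}; 4:brauchan {adjective}; 5:noix {verb}; 6:pazreem {adjective}.
At position 2, choosing verb makes rule 3 impossible to satisfy; hence adjective.
At position 3, choosing verb makes rule 3 impossible to satisfy; hence adjective.
The only consistent sequence is: preposition adjective adjective adjective verb adjective.
Checking: rule 1 satisfied; rule 2 satisfied; rule 3 satisfied; rule 4 satisfied.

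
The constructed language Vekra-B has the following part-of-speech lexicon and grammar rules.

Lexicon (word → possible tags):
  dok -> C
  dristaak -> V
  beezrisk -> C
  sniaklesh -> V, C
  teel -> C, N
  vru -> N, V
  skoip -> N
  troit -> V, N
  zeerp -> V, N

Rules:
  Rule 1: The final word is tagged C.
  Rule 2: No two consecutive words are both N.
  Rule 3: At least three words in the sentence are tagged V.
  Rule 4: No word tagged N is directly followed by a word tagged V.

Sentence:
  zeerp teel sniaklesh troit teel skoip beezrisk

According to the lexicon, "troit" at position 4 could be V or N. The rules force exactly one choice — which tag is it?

Candidates per position — 1:zeerp {V,N}; 2:teel {C,N}; 3:sniaklesh {V,C}; 4:troit {V,N}; 5:teel {C,N}; 6:skoip {N}; 7:beezrisk {C}.
Word 1 cannot be N — rule 3 would then fail for every completion. It is V.
Word 3 cannot be C — rule 3 would then fail for every completion. It is V.
Word 4 cannot be N — rule 3 would then fail for every completion. It is V.
Word 5 cannot be N — rule 2 would then fail for every completion. It is C.
Word 2 cannot be N — rule 4 would then fail for every completion. It is C.
The only consistent sequence is: V C V V C N C.
Check: rule 1 ✓; rule 2 ✓; rule 3 ✓; rule 4 ✓.

V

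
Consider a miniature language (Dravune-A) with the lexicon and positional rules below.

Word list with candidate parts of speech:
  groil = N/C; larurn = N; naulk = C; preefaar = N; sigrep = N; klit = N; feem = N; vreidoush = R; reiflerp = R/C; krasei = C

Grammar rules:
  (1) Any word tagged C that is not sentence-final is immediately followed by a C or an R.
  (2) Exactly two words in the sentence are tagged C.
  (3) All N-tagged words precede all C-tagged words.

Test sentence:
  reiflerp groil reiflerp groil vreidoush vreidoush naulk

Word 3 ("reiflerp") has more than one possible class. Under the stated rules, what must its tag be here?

R

Candidates per position — 1:reiflerp {R,C}; 2:groil {N,C}; 3:reiflerp {R,C}; 4:groil {N,C}; 5:vreidoush {R}; 6:vreidoush {R}; 7:naulk {C}.
Position 3: the remaining choice is settled jointly with positions 1, 2, 4 — only R at position 3 is part of a tagging that satisfies every rule.
That leaves exactly one tagging: R N R C R R C.
Verifying each rule — rule 1 ✓; rule 2 ✓; rule 3 ✓.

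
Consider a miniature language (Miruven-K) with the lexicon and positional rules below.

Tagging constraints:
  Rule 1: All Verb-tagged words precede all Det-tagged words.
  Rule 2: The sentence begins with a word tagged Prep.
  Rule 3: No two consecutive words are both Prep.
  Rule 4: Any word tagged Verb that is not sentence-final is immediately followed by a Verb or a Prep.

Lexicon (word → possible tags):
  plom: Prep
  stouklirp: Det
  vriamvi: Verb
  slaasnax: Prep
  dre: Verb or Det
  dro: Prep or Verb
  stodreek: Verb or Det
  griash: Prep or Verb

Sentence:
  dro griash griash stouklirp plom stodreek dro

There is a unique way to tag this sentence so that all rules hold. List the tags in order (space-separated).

Candidates per position — 1:dro {Prep,Verb}; 2:griash {Prep,Verb}; 3:griash {Prep,Verb}; 4:stouklirp {Det}; 5:plom {Prep}; 6:stodreek {Verb,Det}; 7:dro {Prep,Verb}.
If word 1 were Verb, no tagging could satisfy rule 2; so word 1 is Prep.
If word 2 were Prep, no tagging could satisfy rule 3; so word 2 is Verb.
If word 3 were Verb, no tagging could satisfy rule 4; so word 3 is Prep.
If word 6 were Verb, no tagging could satisfy rule 1; so word 6 is Det.
If word 7 were Verb, no tagging could satisfy rule 1; so word 7 is Prep.
So the tagging must be: Prep Verb Prep Det Prep Det Prep.
Rule-by-rule: rule 1 holds; rule 2 holds; rule 3 holds; rule 4 holds.

Prep Verb Prep Det Prep Det Prep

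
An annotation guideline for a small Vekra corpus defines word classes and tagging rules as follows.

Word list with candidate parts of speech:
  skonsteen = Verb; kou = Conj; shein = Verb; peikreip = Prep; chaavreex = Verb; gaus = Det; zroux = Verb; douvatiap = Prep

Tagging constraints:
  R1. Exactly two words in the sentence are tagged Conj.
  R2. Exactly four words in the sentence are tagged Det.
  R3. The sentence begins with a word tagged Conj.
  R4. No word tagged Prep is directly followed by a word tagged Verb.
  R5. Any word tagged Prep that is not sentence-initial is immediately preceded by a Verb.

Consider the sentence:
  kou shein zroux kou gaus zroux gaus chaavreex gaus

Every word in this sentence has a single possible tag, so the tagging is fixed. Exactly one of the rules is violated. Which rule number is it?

2

Fixed tagging: Conj Verb Verb Conj Det Verb Det Verb Det.
Checking each rule: R1 pass, R2 fail, R3 pass, R4 pass, R5 pass.
Only rule 2 fails.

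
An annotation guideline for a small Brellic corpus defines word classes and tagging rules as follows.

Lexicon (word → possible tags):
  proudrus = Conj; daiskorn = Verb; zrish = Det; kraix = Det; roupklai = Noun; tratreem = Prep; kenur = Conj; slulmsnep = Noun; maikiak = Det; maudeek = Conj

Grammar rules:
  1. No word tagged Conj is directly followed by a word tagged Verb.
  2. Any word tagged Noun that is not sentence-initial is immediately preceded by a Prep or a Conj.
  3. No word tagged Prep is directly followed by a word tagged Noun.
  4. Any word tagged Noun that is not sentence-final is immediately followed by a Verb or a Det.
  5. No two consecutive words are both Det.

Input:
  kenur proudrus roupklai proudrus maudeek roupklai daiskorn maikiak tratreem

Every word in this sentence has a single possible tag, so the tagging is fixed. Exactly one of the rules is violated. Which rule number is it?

4

Fixed tagging: Conj Conj Noun Conj Conj Noun Verb Det Prep.
Applying the rules: R1 pass, R2 pass, R3 pass, R4 fail, R5 pass.
Only rule 4 fails.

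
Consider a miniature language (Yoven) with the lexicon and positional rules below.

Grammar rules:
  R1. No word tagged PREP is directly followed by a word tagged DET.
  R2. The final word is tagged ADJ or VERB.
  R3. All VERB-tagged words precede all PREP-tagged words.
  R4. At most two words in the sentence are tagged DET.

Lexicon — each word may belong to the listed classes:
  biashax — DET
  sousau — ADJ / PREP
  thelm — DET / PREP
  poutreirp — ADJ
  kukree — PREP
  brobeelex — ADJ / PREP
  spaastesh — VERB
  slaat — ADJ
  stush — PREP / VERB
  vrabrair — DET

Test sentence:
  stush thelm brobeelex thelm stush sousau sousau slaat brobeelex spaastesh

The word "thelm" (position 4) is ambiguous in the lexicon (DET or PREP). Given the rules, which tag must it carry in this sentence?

DET

Candidates per position — 1:stush {PREP,VERB}; 2:thelm {DET,PREP}; 3:brobeelex {ADJ,PREP}; 4:thelm {DET,PREP}; 5:stush {PREP,VERB}; 6:sousau {ADJ,PREP}; 7:sousau {ADJ,PREP}; 8:slaat {ADJ}; 9:brobeelex {ADJ,PREP}; 10:spaastesh {VERB}.
Position 1: PREP is ruled out by rule 3; that leaves VERB.
Position 2: PREP is ruled out by rule 3; that leaves DET.
Position 3: PREP is ruled out by rule 3; that leaves ADJ.
Position 4: PREP is ruled out by rule 3; that leaves DET.
Position 5: PREP is ruled out by rule 3; that leaves VERB.
Position 6: PREP is ruled out by rule 3; that leaves ADJ.
Position 7: PREP is ruled out by rule 3; that leaves ADJ.
Position 9: PREP is ruled out by rule 3; that leaves ADJ.
So the tagging must be: VERB DET ADJ DET VERB ADJ ADJ ADJ ADJ VERB.
Check: rule 1 ✓; rule 2 ✓; rule 3 ✓; rule 4 ✓.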